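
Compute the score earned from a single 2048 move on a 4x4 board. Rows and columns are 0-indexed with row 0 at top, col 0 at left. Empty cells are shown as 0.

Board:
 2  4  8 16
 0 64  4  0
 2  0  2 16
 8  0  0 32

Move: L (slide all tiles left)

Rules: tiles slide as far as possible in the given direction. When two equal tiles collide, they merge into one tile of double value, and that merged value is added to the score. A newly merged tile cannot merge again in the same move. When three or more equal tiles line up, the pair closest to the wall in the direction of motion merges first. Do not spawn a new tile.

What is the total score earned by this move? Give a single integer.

Answer: 4

Derivation:
Slide left:
row 0: [2, 4, 8, 16] -> [2, 4, 8, 16]  score +0 (running 0)
row 1: [0, 64, 4, 0] -> [64, 4, 0, 0]  score +0 (running 0)
row 2: [2, 0, 2, 16] -> [4, 16, 0, 0]  score +4 (running 4)
row 3: [8, 0, 0, 32] -> [8, 32, 0, 0]  score +0 (running 4)
Board after move:
 2  4  8 16
64  4  0  0
 4 16  0  0
 8 32  0  0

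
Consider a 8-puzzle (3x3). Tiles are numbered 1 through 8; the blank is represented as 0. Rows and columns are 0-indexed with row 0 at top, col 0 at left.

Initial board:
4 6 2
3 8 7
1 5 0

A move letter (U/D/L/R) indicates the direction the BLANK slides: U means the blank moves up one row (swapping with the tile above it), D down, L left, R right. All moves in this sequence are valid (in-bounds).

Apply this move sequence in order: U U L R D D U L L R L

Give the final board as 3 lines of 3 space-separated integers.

Answer: 4 6 2
0 3 8
1 5 7

Derivation:
After move 1 (U):
4 6 2
3 8 0
1 5 7

After move 2 (U):
4 6 0
3 8 2
1 5 7

After move 3 (L):
4 0 6
3 8 2
1 5 7

After move 4 (R):
4 6 0
3 8 2
1 5 7

After move 5 (D):
4 6 2
3 8 0
1 5 7

After move 6 (D):
4 6 2
3 8 7
1 5 0

After move 7 (U):
4 6 2
3 8 0
1 5 7

After move 8 (L):
4 6 2
3 0 8
1 5 7

After move 9 (L):
4 6 2
0 3 8
1 5 7

After move 10 (R):
4 6 2
3 0 8
1 5 7

After move 11 (L):
4 6 2
0 3 8
1 5 7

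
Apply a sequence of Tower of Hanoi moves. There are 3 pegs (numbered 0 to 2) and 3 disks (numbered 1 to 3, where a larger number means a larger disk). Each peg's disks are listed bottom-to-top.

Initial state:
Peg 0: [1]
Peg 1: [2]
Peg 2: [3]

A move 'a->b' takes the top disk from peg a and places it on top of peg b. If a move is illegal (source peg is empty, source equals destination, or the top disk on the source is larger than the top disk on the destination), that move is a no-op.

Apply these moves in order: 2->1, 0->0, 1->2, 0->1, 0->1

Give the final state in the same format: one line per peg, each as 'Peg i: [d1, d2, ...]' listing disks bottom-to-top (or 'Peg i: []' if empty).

Answer: Peg 0: []
Peg 1: [1]
Peg 2: [3, 2]

Derivation:
After move 1 (2->1):
Peg 0: [1]
Peg 1: [2]
Peg 2: [3]

After move 2 (0->0):
Peg 0: [1]
Peg 1: [2]
Peg 2: [3]

After move 3 (1->2):
Peg 0: [1]
Peg 1: []
Peg 2: [3, 2]

After move 4 (0->1):
Peg 0: []
Peg 1: [1]
Peg 2: [3, 2]

After move 5 (0->1):
Peg 0: []
Peg 1: [1]
Peg 2: [3, 2]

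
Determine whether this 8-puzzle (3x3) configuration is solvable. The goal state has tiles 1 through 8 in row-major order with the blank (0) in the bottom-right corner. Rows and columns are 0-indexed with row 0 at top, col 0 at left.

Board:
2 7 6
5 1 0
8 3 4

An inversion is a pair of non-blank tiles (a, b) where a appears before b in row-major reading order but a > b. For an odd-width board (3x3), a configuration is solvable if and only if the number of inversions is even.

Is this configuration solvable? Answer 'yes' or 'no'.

Answer: no

Derivation:
Inversions (pairs i<j in row-major order where tile[i] > tile[j] > 0): 15
15 is odd, so the puzzle is not solvable.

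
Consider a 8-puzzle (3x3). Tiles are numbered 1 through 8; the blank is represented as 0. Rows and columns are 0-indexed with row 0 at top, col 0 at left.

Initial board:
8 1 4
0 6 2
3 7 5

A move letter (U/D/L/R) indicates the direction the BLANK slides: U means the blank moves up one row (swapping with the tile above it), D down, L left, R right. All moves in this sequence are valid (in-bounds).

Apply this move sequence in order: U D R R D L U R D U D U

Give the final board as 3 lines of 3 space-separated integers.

After move 1 (U):
0 1 4
8 6 2
3 7 5

After move 2 (D):
8 1 4
0 6 2
3 7 5

After move 3 (R):
8 1 4
6 0 2
3 7 5

After move 4 (R):
8 1 4
6 2 0
3 7 5

After move 5 (D):
8 1 4
6 2 5
3 7 0

After move 6 (L):
8 1 4
6 2 5
3 0 7

After move 7 (U):
8 1 4
6 0 5
3 2 7

After move 8 (R):
8 1 4
6 5 0
3 2 7

After move 9 (D):
8 1 4
6 5 7
3 2 0

After move 10 (U):
8 1 4
6 5 0
3 2 7

After move 11 (D):
8 1 4
6 5 7
3 2 0

After move 12 (U):
8 1 4
6 5 0
3 2 7

Answer: 8 1 4
6 5 0
3 2 7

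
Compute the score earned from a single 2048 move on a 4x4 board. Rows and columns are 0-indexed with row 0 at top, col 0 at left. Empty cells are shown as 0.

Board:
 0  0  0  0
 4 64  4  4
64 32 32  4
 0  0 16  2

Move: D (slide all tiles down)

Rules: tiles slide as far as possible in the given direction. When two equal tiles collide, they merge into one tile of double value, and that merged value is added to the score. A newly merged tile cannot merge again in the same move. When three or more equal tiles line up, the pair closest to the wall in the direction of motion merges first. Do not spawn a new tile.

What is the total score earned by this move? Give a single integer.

Slide down:
col 0: [0, 4, 64, 0] -> [0, 0, 4, 64]  score +0 (running 0)
col 1: [0, 64, 32, 0] -> [0, 0, 64, 32]  score +0 (running 0)
col 2: [0, 4, 32, 16] -> [0, 4, 32, 16]  score +0 (running 0)
col 3: [0, 4, 4, 2] -> [0, 0, 8, 2]  score +8 (running 8)
Board after move:
 0  0  0  0
 0  0  4  0
 4 64 32  8
64 32 16  2

Answer: 8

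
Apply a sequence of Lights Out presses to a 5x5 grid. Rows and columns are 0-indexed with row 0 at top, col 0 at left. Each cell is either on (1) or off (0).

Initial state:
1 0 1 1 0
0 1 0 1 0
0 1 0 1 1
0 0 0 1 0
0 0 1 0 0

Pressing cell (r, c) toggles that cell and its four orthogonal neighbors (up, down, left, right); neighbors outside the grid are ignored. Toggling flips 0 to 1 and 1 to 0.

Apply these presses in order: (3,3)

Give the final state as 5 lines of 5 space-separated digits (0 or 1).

Answer: 1 0 1 1 0
0 1 0 1 0
0 1 0 0 1
0 0 1 0 1
0 0 1 1 0

Derivation:
After press 1 at (3,3):
1 0 1 1 0
0 1 0 1 0
0 1 0 0 1
0 0 1 0 1
0 0 1 1 0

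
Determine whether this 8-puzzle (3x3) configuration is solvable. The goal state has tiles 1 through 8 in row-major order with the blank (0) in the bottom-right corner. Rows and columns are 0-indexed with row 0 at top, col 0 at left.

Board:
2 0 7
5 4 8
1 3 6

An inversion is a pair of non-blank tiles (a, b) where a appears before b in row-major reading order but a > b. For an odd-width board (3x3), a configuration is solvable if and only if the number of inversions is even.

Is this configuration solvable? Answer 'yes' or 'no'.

Inversions (pairs i<j in row-major order where tile[i] > tile[j] > 0): 14
14 is even, so the puzzle is solvable.

Answer: yes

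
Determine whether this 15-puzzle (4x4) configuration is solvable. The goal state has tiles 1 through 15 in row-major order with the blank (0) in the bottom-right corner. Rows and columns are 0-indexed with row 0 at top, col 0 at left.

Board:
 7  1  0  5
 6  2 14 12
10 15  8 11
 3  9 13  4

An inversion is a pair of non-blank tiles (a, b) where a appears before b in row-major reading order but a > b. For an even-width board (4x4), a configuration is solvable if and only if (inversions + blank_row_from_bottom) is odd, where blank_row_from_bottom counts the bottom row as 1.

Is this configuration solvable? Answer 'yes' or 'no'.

Answer: yes

Derivation:
Inversions: 43
Blank is in row 0 (0-indexed from top), which is row 4 counting from the bottom (bottom = 1).
43 + 4 = 47, which is odd, so the puzzle is solvable.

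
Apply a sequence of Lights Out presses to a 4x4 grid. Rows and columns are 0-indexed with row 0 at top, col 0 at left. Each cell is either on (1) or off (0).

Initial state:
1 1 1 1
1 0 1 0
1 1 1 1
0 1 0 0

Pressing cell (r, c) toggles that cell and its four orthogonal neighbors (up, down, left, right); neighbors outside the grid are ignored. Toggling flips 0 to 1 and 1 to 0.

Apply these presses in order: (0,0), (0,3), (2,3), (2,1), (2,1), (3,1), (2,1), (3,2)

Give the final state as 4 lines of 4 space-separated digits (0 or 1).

After press 1 at (0,0):
0 0 1 1
0 0 1 0
1 1 1 1
0 1 0 0

After press 2 at (0,3):
0 0 0 0
0 0 1 1
1 1 1 1
0 1 0 0

After press 3 at (2,3):
0 0 0 0
0 0 1 0
1 1 0 0
0 1 0 1

After press 4 at (2,1):
0 0 0 0
0 1 1 0
0 0 1 0
0 0 0 1

After press 5 at (2,1):
0 0 0 0
0 0 1 0
1 1 0 0
0 1 0 1

After press 6 at (3,1):
0 0 0 0
0 0 1 0
1 0 0 0
1 0 1 1

After press 7 at (2,1):
0 0 0 0
0 1 1 0
0 1 1 0
1 1 1 1

After press 8 at (3,2):
0 0 0 0
0 1 1 0
0 1 0 0
1 0 0 0

Answer: 0 0 0 0
0 1 1 0
0 1 0 0
1 0 0 0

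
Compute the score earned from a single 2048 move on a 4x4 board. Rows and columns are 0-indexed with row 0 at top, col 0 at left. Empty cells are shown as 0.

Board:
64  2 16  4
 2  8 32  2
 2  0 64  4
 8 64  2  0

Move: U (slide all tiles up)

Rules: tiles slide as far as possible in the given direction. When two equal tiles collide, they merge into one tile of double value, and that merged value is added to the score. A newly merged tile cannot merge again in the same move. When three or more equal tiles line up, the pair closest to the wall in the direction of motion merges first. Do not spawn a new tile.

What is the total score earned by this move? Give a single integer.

Answer: 4

Derivation:
Slide up:
col 0: [64, 2, 2, 8] -> [64, 4, 8, 0]  score +4 (running 4)
col 1: [2, 8, 0, 64] -> [2, 8, 64, 0]  score +0 (running 4)
col 2: [16, 32, 64, 2] -> [16, 32, 64, 2]  score +0 (running 4)
col 3: [4, 2, 4, 0] -> [4, 2, 4, 0]  score +0 (running 4)
Board after move:
64  2 16  4
 4  8 32  2
 8 64 64  4
 0  0  2  0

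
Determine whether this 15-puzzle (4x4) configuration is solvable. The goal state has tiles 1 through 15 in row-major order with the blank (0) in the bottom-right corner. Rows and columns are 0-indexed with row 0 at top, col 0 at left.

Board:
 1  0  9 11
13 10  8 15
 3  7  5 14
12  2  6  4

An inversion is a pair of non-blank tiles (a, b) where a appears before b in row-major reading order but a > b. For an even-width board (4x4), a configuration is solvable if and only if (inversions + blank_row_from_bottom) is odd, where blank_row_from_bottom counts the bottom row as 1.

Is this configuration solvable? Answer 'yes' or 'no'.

Inversions: 60
Blank is in row 0 (0-indexed from top), which is row 4 counting from the bottom (bottom = 1).
60 + 4 = 64, which is even, so the puzzle is not solvable.

Answer: no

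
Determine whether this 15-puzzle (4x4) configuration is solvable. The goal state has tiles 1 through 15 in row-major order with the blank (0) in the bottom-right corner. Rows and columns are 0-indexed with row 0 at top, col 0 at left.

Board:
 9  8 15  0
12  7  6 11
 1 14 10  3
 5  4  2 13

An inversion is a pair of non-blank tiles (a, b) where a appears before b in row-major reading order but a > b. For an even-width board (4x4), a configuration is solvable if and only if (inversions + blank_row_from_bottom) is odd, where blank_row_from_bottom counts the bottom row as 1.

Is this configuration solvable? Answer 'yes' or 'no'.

Answer: yes

Derivation:
Inversions: 67
Blank is in row 0 (0-indexed from top), which is row 4 counting from the bottom (bottom = 1).
67 + 4 = 71, which is odd, so the puzzle is solvable.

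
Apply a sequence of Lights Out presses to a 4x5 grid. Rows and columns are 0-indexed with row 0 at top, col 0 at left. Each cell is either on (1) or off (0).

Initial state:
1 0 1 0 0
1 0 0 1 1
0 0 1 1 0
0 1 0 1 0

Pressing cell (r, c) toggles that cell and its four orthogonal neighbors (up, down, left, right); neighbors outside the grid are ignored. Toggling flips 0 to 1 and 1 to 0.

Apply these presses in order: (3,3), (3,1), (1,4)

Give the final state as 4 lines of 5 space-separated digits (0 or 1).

Answer: 1 0 1 0 1
1 0 0 0 0
0 1 1 0 1
1 0 0 0 1

Derivation:
After press 1 at (3,3):
1 0 1 0 0
1 0 0 1 1
0 0 1 0 0
0 1 1 0 1

After press 2 at (3,1):
1 0 1 0 0
1 0 0 1 1
0 1 1 0 0
1 0 0 0 1

After press 3 at (1,4):
1 0 1 0 1
1 0 0 0 0
0 1 1 0 1
1 0 0 0 1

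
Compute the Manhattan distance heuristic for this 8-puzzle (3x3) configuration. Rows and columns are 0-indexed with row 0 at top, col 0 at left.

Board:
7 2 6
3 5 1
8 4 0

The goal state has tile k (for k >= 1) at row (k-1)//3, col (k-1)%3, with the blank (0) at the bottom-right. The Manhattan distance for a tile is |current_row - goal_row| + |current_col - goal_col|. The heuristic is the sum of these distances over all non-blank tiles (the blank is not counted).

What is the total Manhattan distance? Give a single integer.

Answer: 12

Derivation:
Tile 7: (0,0)->(2,0) = 2
Tile 2: (0,1)->(0,1) = 0
Tile 6: (0,2)->(1,2) = 1
Tile 3: (1,0)->(0,2) = 3
Tile 5: (1,1)->(1,1) = 0
Tile 1: (1,2)->(0,0) = 3
Tile 8: (2,0)->(2,1) = 1
Tile 4: (2,1)->(1,0) = 2
Sum: 2 + 0 + 1 + 3 + 0 + 3 + 1 + 2 = 12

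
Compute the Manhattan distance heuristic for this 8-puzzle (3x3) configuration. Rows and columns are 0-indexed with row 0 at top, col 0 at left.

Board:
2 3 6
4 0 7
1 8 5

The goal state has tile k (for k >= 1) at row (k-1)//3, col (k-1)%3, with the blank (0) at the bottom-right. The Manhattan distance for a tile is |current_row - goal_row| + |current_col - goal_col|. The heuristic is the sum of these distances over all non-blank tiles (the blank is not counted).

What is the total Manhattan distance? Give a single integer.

Answer: 10

Derivation:
Tile 2: (0,0)->(0,1) = 1
Tile 3: (0,1)->(0,2) = 1
Tile 6: (0,2)->(1,2) = 1
Tile 4: (1,0)->(1,0) = 0
Tile 7: (1,2)->(2,0) = 3
Tile 1: (2,0)->(0,0) = 2
Tile 8: (2,1)->(2,1) = 0
Tile 5: (2,2)->(1,1) = 2
Sum: 1 + 1 + 1 + 0 + 3 + 2 + 0 + 2 = 10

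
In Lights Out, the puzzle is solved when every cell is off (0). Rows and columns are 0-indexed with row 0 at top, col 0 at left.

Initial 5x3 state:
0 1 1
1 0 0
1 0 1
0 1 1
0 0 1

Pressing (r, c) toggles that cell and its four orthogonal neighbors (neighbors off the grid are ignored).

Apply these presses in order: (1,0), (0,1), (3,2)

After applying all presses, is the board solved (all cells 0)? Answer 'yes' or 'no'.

Answer: yes

Derivation:
After press 1 at (1,0):
1 1 1
0 1 0
0 0 1
0 1 1
0 0 1

After press 2 at (0,1):
0 0 0
0 0 0
0 0 1
0 1 1
0 0 1

After press 3 at (3,2):
0 0 0
0 0 0
0 0 0
0 0 0
0 0 0

Lights still on: 0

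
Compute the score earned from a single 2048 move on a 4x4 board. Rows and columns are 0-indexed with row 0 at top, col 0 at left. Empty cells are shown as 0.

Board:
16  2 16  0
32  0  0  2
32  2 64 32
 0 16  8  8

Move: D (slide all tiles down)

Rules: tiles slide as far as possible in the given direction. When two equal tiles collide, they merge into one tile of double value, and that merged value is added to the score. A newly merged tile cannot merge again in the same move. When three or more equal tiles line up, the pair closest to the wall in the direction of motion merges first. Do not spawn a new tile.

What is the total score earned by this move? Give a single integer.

Answer: 68

Derivation:
Slide down:
col 0: [16, 32, 32, 0] -> [0, 0, 16, 64]  score +64 (running 64)
col 1: [2, 0, 2, 16] -> [0, 0, 4, 16]  score +4 (running 68)
col 2: [16, 0, 64, 8] -> [0, 16, 64, 8]  score +0 (running 68)
col 3: [0, 2, 32, 8] -> [0, 2, 32, 8]  score +0 (running 68)
Board after move:
 0  0  0  0
 0  0 16  2
16  4 64 32
64 16  8  8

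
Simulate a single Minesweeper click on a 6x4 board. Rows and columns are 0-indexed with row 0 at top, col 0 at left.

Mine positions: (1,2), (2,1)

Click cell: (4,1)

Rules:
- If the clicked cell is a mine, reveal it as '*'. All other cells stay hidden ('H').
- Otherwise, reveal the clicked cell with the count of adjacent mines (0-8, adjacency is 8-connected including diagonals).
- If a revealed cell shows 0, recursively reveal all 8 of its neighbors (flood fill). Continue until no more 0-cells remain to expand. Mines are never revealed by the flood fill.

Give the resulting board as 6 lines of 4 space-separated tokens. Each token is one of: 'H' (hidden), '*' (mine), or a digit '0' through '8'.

H H H H
H H H H
H H 2 1
1 1 1 0
0 0 0 0
0 0 0 0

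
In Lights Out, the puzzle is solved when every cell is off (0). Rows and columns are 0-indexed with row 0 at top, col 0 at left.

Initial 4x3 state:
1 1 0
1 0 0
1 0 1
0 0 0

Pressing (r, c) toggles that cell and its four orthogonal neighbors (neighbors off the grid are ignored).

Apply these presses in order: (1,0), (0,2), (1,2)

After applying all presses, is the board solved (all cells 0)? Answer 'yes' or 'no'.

Answer: yes

Derivation:
After press 1 at (1,0):
0 1 0
0 1 0
0 0 1
0 0 0

After press 2 at (0,2):
0 0 1
0 1 1
0 0 1
0 0 0

After press 3 at (1,2):
0 0 0
0 0 0
0 0 0
0 0 0

Lights still on: 0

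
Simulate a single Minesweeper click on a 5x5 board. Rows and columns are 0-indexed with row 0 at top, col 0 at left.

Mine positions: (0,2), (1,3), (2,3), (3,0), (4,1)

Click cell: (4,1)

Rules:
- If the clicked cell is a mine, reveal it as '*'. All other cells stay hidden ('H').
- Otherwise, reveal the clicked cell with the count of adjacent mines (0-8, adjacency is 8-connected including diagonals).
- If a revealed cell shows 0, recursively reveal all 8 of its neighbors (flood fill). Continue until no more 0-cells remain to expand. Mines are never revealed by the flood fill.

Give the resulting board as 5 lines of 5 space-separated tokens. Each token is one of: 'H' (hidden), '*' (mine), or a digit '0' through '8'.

H H H H H
H H H H H
H H H H H
H H H H H
H * H H H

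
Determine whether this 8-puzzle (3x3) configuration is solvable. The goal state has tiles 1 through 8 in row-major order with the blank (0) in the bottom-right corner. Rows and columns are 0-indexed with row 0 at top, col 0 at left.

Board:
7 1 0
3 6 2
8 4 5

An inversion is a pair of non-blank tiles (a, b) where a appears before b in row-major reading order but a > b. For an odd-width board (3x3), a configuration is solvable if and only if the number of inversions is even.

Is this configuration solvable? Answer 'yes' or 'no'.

Answer: yes

Derivation:
Inversions (pairs i<j in row-major order where tile[i] > tile[j] > 0): 12
12 is even, so the puzzle is solvable.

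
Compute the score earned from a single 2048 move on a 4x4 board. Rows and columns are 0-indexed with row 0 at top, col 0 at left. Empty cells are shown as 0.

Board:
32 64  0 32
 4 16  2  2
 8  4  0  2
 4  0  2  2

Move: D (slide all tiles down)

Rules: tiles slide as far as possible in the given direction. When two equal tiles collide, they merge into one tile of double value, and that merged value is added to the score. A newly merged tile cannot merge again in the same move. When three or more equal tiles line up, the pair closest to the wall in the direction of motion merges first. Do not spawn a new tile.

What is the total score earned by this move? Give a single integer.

Slide down:
col 0: [32, 4, 8, 4] -> [32, 4, 8, 4]  score +0 (running 0)
col 1: [64, 16, 4, 0] -> [0, 64, 16, 4]  score +0 (running 0)
col 2: [0, 2, 0, 2] -> [0, 0, 0, 4]  score +4 (running 4)
col 3: [32, 2, 2, 2] -> [0, 32, 2, 4]  score +4 (running 8)
Board after move:
32  0  0  0
 4 64  0 32
 8 16  0  2
 4  4  4  4

Answer: 8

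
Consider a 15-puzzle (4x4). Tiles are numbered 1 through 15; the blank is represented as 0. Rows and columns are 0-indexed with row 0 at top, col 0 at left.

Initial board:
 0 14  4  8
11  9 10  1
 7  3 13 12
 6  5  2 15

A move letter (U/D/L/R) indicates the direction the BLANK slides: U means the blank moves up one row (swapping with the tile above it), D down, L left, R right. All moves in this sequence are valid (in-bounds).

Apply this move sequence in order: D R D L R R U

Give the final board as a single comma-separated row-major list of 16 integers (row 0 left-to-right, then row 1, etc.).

Answer: 11, 14, 4, 8, 9, 3, 0, 1, 7, 13, 10, 12, 6, 5, 2, 15

Derivation:
After move 1 (D):
11 14  4  8
 0  9 10  1
 7  3 13 12
 6  5  2 15

After move 2 (R):
11 14  4  8
 9  0 10  1
 7  3 13 12
 6  5  2 15

After move 3 (D):
11 14  4  8
 9  3 10  1
 7  0 13 12
 6  5  2 15

After move 4 (L):
11 14  4  8
 9  3 10  1
 0  7 13 12
 6  5  2 15

After move 5 (R):
11 14  4  8
 9  3 10  1
 7  0 13 12
 6  5  2 15

After move 6 (R):
11 14  4  8
 9  3 10  1
 7 13  0 12
 6  5  2 15

After move 7 (U):
11 14  4  8
 9  3  0  1
 7 13 10 12
 6  5  2 15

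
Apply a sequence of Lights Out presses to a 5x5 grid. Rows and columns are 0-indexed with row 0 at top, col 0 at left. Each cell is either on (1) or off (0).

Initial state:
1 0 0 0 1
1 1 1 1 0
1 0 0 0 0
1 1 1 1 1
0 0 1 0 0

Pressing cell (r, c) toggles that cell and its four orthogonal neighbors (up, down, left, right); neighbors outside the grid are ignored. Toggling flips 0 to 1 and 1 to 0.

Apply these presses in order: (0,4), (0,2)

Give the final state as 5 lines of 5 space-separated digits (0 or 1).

After press 1 at (0,4):
1 0 0 1 0
1 1 1 1 1
1 0 0 0 0
1 1 1 1 1
0 0 1 0 0

After press 2 at (0,2):
1 1 1 0 0
1 1 0 1 1
1 0 0 0 0
1 1 1 1 1
0 0 1 0 0

Answer: 1 1 1 0 0
1 1 0 1 1
1 0 0 0 0
1 1 1 1 1
0 0 1 0 0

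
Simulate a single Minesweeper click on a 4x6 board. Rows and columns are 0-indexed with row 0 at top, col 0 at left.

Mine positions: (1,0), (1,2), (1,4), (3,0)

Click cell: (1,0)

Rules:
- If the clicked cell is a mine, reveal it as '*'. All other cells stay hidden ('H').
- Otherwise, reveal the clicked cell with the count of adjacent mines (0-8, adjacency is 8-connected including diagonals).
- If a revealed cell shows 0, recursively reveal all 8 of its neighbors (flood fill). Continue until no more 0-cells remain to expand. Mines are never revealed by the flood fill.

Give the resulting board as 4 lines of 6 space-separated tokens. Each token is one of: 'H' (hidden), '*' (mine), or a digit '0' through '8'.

H H H H H H
* H H H H H
H H H H H H
H H H H H H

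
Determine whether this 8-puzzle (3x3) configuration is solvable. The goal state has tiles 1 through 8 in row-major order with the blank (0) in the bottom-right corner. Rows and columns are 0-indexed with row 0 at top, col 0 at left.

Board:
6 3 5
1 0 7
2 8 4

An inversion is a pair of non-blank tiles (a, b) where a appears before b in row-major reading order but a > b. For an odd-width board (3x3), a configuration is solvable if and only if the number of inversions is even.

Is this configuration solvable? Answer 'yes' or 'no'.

Inversions (pairs i<j in row-major order where tile[i] > tile[j] > 0): 13
13 is odd, so the puzzle is not solvable.

Answer: no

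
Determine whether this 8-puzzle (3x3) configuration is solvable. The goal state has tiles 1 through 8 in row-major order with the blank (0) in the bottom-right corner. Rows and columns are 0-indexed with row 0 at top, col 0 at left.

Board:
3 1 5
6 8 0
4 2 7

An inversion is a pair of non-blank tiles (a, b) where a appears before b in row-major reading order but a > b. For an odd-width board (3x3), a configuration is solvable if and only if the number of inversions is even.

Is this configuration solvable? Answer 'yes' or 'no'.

Inversions (pairs i<j in row-major order where tile[i] > tile[j] > 0): 10
10 is even, so the puzzle is solvable.

Answer: yes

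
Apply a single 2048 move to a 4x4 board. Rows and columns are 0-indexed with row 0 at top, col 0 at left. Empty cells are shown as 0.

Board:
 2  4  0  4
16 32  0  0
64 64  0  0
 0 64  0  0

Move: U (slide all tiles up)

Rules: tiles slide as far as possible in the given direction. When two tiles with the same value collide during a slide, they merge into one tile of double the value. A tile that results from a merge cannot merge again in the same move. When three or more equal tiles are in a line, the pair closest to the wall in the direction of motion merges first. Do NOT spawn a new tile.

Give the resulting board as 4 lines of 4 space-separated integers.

Answer:   2   4   0   4
 16  32   0   0
 64 128   0   0
  0   0   0   0

Derivation:
Slide up:
col 0: [2, 16, 64, 0] -> [2, 16, 64, 0]
col 1: [4, 32, 64, 64] -> [4, 32, 128, 0]
col 2: [0, 0, 0, 0] -> [0, 0, 0, 0]
col 3: [4, 0, 0, 0] -> [4, 0, 0, 0]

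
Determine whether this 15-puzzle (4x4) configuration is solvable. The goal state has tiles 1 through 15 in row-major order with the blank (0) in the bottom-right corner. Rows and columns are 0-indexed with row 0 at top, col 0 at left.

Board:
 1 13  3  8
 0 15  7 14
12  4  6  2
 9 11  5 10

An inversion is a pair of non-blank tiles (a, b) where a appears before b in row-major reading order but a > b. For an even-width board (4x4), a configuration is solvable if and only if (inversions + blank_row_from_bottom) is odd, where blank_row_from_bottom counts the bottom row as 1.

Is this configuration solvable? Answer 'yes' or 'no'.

Inversions: 52
Blank is in row 1 (0-indexed from top), which is row 3 counting from the bottom (bottom = 1).
52 + 3 = 55, which is odd, so the puzzle is solvable.

Answer: yes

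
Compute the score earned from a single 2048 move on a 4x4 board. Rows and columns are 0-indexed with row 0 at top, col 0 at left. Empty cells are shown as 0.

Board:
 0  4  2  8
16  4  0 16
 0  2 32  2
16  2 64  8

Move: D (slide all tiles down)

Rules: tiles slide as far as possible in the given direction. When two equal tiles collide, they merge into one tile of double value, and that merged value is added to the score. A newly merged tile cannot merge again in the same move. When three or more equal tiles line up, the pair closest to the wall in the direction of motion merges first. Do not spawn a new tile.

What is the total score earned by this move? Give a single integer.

Answer: 44

Derivation:
Slide down:
col 0: [0, 16, 0, 16] -> [0, 0, 0, 32]  score +32 (running 32)
col 1: [4, 4, 2, 2] -> [0, 0, 8, 4]  score +12 (running 44)
col 2: [2, 0, 32, 64] -> [0, 2, 32, 64]  score +0 (running 44)
col 3: [8, 16, 2, 8] -> [8, 16, 2, 8]  score +0 (running 44)
Board after move:
 0  0  0  8
 0  0  2 16
 0  8 32  2
32  4 64  8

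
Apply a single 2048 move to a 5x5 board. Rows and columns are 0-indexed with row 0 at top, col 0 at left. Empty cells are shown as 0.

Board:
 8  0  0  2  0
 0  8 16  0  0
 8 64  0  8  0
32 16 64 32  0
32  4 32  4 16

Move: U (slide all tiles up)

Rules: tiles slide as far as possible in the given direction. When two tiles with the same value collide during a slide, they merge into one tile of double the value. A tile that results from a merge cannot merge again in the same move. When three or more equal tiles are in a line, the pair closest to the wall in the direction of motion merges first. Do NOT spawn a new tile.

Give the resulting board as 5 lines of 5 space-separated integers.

Slide up:
col 0: [8, 0, 8, 32, 32] -> [16, 64, 0, 0, 0]
col 1: [0, 8, 64, 16, 4] -> [8, 64, 16, 4, 0]
col 2: [0, 16, 0, 64, 32] -> [16, 64, 32, 0, 0]
col 3: [2, 0, 8, 32, 4] -> [2, 8, 32, 4, 0]
col 4: [0, 0, 0, 0, 16] -> [16, 0, 0, 0, 0]

Answer: 16  8 16  2 16
64 64 64  8  0
 0 16 32 32  0
 0  4  0  4  0
 0  0  0  0  0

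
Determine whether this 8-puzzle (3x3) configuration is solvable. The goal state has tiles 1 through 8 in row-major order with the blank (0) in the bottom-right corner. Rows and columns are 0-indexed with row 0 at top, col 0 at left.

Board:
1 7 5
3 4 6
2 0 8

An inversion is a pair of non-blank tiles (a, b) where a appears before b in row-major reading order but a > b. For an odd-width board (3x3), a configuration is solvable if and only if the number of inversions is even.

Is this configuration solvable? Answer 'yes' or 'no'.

Inversions (pairs i<j in row-major order where tile[i] > tile[j] > 0): 11
11 is odd, so the puzzle is not solvable.

Answer: no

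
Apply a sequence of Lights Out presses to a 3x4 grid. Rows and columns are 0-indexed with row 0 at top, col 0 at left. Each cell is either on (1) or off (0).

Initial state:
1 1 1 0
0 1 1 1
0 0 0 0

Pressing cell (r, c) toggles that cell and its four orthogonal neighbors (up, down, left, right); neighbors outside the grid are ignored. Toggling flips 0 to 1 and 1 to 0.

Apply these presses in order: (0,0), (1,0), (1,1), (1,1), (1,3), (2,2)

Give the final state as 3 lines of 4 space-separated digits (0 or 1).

Answer: 1 0 1 1
0 0 1 0
1 1 1 0

Derivation:
After press 1 at (0,0):
0 0 1 0
1 1 1 1
0 0 0 0

After press 2 at (1,0):
1 0 1 0
0 0 1 1
1 0 0 0

After press 3 at (1,1):
1 1 1 0
1 1 0 1
1 1 0 0

After press 4 at (1,1):
1 0 1 0
0 0 1 1
1 0 0 0

After press 5 at (1,3):
1 0 1 1
0 0 0 0
1 0 0 1

After press 6 at (2,2):
1 0 1 1
0 0 1 0
1 1 1 0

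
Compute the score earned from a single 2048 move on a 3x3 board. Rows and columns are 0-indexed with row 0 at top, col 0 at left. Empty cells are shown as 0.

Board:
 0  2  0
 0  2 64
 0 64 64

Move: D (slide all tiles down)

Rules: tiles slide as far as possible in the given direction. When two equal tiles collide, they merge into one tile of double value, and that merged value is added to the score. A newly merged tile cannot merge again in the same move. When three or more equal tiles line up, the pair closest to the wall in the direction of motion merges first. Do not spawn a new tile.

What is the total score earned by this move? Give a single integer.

Slide down:
col 0: [0, 0, 0] -> [0, 0, 0]  score +0 (running 0)
col 1: [2, 2, 64] -> [0, 4, 64]  score +4 (running 4)
col 2: [0, 64, 64] -> [0, 0, 128]  score +128 (running 132)
Board after move:
  0   0   0
  0   4   0
  0  64 128

Answer: 132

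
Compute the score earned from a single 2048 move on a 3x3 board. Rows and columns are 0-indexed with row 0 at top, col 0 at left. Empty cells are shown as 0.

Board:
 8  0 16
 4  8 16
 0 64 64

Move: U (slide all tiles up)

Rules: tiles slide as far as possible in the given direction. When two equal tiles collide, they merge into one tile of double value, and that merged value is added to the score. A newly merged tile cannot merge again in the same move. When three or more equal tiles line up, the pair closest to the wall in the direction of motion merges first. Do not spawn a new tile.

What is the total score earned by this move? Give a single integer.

Answer: 32

Derivation:
Slide up:
col 0: [8, 4, 0] -> [8, 4, 0]  score +0 (running 0)
col 1: [0, 8, 64] -> [8, 64, 0]  score +0 (running 0)
col 2: [16, 16, 64] -> [32, 64, 0]  score +32 (running 32)
Board after move:
 8  8 32
 4 64 64
 0  0  0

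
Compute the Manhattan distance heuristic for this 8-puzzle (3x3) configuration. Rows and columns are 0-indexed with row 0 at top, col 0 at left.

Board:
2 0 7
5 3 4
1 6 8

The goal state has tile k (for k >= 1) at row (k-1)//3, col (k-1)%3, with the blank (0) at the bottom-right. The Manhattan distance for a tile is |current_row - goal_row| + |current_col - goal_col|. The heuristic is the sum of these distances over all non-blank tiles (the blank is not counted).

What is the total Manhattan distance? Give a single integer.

Answer: 15

Derivation:
Tile 2: (0,0)->(0,1) = 1
Tile 7: (0,2)->(2,0) = 4
Tile 5: (1,0)->(1,1) = 1
Tile 3: (1,1)->(0,2) = 2
Tile 4: (1,2)->(1,0) = 2
Tile 1: (2,0)->(0,0) = 2
Tile 6: (2,1)->(1,2) = 2
Tile 8: (2,2)->(2,1) = 1
Sum: 1 + 4 + 1 + 2 + 2 + 2 + 2 + 1 = 15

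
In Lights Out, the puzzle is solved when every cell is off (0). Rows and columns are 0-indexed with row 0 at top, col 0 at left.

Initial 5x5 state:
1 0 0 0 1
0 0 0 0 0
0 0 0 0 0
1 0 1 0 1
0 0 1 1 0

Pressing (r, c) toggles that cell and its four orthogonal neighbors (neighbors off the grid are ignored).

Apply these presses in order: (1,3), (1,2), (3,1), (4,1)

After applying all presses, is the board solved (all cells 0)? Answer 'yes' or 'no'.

After press 1 at (1,3):
1 0 0 1 1
0 0 1 1 1
0 0 0 1 0
1 0 1 0 1
0 0 1 1 0

After press 2 at (1,2):
1 0 1 1 1
0 1 0 0 1
0 0 1 1 0
1 0 1 0 1
0 0 1 1 0

After press 3 at (3,1):
1 0 1 1 1
0 1 0 0 1
0 1 1 1 0
0 1 0 0 1
0 1 1 1 0

After press 4 at (4,1):
1 0 1 1 1
0 1 0 0 1
0 1 1 1 0
0 0 0 0 1
1 0 0 1 0

Lights still on: 12

Answer: no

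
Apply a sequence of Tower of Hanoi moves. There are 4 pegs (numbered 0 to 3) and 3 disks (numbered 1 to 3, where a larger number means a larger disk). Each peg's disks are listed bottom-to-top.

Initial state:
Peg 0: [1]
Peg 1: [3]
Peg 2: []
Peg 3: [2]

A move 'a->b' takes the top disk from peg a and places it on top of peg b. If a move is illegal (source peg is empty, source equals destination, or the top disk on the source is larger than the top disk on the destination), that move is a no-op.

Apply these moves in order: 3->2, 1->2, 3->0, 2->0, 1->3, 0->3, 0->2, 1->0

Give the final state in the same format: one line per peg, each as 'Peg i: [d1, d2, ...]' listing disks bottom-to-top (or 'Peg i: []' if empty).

Answer: Peg 0: []
Peg 1: []
Peg 2: [2]
Peg 3: [3, 1]

Derivation:
After move 1 (3->2):
Peg 0: [1]
Peg 1: [3]
Peg 2: [2]
Peg 3: []

After move 2 (1->2):
Peg 0: [1]
Peg 1: [3]
Peg 2: [2]
Peg 3: []

After move 3 (3->0):
Peg 0: [1]
Peg 1: [3]
Peg 2: [2]
Peg 3: []

After move 4 (2->0):
Peg 0: [1]
Peg 1: [3]
Peg 2: [2]
Peg 3: []

After move 5 (1->3):
Peg 0: [1]
Peg 1: []
Peg 2: [2]
Peg 3: [3]

After move 6 (0->3):
Peg 0: []
Peg 1: []
Peg 2: [2]
Peg 3: [3, 1]

After move 7 (0->2):
Peg 0: []
Peg 1: []
Peg 2: [2]
Peg 3: [3, 1]

After move 8 (1->0):
Peg 0: []
Peg 1: []
Peg 2: [2]
Peg 3: [3, 1]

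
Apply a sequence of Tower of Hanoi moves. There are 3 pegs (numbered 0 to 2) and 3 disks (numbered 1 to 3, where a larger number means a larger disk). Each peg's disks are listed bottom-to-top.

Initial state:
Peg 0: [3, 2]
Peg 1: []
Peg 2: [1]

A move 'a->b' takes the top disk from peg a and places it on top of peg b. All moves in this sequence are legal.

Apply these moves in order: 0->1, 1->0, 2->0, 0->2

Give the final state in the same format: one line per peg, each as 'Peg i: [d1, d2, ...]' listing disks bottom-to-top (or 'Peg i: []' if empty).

Answer: Peg 0: [3, 2]
Peg 1: []
Peg 2: [1]

Derivation:
After move 1 (0->1):
Peg 0: [3]
Peg 1: [2]
Peg 2: [1]

After move 2 (1->0):
Peg 0: [3, 2]
Peg 1: []
Peg 2: [1]

After move 3 (2->0):
Peg 0: [3, 2, 1]
Peg 1: []
Peg 2: []

After move 4 (0->2):
Peg 0: [3, 2]
Peg 1: []
Peg 2: [1]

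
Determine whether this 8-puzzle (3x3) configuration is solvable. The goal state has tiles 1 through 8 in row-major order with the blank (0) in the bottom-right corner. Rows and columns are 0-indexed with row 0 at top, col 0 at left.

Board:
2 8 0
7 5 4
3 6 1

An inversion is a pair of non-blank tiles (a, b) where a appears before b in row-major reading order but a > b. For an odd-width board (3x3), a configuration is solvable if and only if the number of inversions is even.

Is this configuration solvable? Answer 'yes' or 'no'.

Inversions (pairs i<j in row-major order where tile[i] > tile[j] > 0): 19
19 is odd, so the puzzle is not solvable.

Answer: no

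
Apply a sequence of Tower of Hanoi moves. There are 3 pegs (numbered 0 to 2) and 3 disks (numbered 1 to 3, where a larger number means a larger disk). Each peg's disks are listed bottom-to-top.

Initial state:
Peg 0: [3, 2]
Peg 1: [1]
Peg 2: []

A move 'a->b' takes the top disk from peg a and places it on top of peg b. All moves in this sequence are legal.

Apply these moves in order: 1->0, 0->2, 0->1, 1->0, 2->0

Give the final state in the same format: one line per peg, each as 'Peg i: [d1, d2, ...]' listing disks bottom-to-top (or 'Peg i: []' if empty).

Answer: Peg 0: [3, 2, 1]
Peg 1: []
Peg 2: []

Derivation:
After move 1 (1->0):
Peg 0: [3, 2, 1]
Peg 1: []
Peg 2: []

After move 2 (0->2):
Peg 0: [3, 2]
Peg 1: []
Peg 2: [1]

After move 3 (0->1):
Peg 0: [3]
Peg 1: [2]
Peg 2: [1]

After move 4 (1->0):
Peg 0: [3, 2]
Peg 1: []
Peg 2: [1]

After move 5 (2->0):
Peg 0: [3, 2, 1]
Peg 1: []
Peg 2: []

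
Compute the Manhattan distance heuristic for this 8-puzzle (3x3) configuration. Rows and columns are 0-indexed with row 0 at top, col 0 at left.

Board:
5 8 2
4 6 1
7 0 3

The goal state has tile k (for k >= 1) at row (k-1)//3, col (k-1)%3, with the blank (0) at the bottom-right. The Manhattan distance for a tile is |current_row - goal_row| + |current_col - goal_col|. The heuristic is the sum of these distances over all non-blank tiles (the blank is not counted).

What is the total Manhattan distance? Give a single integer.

Answer: 11

Derivation:
Tile 5: at (0,0), goal (1,1), distance |0-1|+|0-1| = 2
Tile 8: at (0,1), goal (2,1), distance |0-2|+|1-1| = 2
Tile 2: at (0,2), goal (0,1), distance |0-0|+|2-1| = 1
Tile 4: at (1,0), goal (1,0), distance |1-1|+|0-0| = 0
Tile 6: at (1,1), goal (1,2), distance |1-1|+|1-2| = 1
Tile 1: at (1,2), goal (0,0), distance |1-0|+|2-0| = 3
Tile 7: at (2,0), goal (2,0), distance |2-2|+|0-0| = 0
Tile 3: at (2,2), goal (0,2), distance |2-0|+|2-2| = 2
Sum: 2 + 2 + 1 + 0 + 1 + 3 + 0 + 2 = 11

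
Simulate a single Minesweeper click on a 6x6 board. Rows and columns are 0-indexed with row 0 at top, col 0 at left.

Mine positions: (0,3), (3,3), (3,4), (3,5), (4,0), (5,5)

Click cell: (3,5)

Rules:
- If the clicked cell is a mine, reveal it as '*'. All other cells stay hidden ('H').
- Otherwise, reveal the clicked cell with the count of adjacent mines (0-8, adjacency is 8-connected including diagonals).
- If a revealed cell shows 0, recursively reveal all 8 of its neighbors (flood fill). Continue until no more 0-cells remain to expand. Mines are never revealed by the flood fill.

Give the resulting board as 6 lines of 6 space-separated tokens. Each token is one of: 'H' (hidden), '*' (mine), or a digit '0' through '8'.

H H H H H H
H H H H H H
H H H H H H
H H H H H *
H H H H H H
H H H H H H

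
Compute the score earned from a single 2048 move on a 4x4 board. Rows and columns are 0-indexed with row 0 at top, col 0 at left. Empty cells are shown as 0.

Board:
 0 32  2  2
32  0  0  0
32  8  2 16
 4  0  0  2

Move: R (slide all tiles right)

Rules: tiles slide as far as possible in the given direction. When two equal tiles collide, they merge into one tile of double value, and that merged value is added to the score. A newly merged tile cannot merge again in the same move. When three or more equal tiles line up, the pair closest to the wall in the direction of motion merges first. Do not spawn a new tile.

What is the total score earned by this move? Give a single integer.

Answer: 4

Derivation:
Slide right:
row 0: [0, 32, 2, 2] -> [0, 0, 32, 4]  score +4 (running 4)
row 1: [32, 0, 0, 0] -> [0, 0, 0, 32]  score +0 (running 4)
row 2: [32, 8, 2, 16] -> [32, 8, 2, 16]  score +0 (running 4)
row 3: [4, 0, 0, 2] -> [0, 0, 4, 2]  score +0 (running 4)
Board after move:
 0  0 32  4
 0  0  0 32
32  8  2 16
 0  0  4  2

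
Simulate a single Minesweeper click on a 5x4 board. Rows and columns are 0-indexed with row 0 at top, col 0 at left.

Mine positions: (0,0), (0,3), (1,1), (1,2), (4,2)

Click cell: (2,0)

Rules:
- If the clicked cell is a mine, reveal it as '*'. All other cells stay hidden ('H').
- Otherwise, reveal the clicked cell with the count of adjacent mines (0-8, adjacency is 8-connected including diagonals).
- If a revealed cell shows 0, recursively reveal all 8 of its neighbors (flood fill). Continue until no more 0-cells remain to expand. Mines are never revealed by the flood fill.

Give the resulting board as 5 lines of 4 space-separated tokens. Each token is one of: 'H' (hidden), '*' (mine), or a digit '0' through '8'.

H H H H
H H H H
1 H H H
H H H H
H H H H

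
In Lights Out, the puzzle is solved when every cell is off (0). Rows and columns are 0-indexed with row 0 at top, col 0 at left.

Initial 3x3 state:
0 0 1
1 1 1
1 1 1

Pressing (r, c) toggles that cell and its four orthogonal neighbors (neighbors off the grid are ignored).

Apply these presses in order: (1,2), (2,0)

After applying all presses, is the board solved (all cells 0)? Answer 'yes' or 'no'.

After press 1 at (1,2):
0 0 0
1 0 0
1 1 0

After press 2 at (2,0):
0 0 0
0 0 0
0 0 0

Lights still on: 0

Answer: yes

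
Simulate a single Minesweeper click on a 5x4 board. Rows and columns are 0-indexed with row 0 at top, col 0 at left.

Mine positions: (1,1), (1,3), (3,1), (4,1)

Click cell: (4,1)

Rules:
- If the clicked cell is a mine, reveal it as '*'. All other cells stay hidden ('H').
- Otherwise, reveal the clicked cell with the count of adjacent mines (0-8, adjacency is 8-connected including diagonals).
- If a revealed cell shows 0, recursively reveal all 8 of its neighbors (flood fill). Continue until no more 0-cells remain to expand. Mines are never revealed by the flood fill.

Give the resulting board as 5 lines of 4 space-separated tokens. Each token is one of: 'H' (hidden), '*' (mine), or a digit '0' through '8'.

H H H H
H H H H
H H H H
H H H H
H * H H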